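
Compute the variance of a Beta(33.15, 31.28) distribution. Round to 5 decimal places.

0.00382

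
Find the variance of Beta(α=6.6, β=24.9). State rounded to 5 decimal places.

0.00510

μ = 6.6/31.5 = 0.209524; Var = μ(1−μ)/(α+β+1) = 0.1656236/32.5 = 0.00510.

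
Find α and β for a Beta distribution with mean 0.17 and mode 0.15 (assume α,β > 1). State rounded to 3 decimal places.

Let s = α+β. Mean gives α = μs = 0.17s; mode gives (α−1)/(s−2) = 0.15.
Substituting: 0.17s − 1 = 0.15(s−2) = 0.15s − 0.30, so 0.02s = 0.70 and s = 35.0000.
Then α = 0.17×35.0000 = 5.950 and β = s−α = 29.050.

α = 5.950, β = 29.050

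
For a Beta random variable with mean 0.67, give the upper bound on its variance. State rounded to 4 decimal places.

For fixed mean μ the Beta variance is μ(1−μ)/(α+β+1), increasing as α+β decreases.
Its least upper bound (not attained) is μ(1−μ) = 0.67·0.33 = 0.2211.

0.2211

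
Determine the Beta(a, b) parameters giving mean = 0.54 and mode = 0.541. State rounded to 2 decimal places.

a = 44.28, b = 37.72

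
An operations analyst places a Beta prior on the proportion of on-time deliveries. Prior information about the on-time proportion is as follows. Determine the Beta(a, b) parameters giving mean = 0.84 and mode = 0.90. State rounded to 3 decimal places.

a = 11.200, b = 2.133

With s = a+b: μ = a/s and mode = (a−1)/(s−2). Eliminating a = μs,
μs − 1 = m(s−2) ⇒ s(μ−m) = 1−2m ⇒ s = -0.80/-0.06 = 13.3333.
So a = μs = 11.200, b = (1−μ)s = 2.133.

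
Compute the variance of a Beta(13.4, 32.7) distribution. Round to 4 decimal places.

Var = αβ/[(α+β)²(α+β+1)] = (13.4×32.7)/(46.1²×47.1) = 438.18/100097.391 = 0.0044.

0.0044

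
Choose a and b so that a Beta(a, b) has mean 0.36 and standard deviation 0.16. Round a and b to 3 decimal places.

σ² = 0.16² = 0.0256.
With s = a+b, Var = μ(1−μ)/(s+1), so s+1 = (0.36×0.64)/0.0256 = 9.0000 and s = 8.0000.
a = μs = 2.880, b = (1−μ)s = 5.120.

a = 2.880, b = 5.120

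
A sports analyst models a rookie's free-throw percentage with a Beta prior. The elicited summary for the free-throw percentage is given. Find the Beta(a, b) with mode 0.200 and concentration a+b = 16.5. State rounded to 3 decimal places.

a = 3.900, b = 12.600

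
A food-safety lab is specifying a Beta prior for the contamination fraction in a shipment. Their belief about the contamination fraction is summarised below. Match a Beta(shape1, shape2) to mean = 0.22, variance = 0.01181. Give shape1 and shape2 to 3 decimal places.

Let s = shape1+shape2. The Beta variance is μ(1−μ)/(s+1).
So s+1 = μ(1−μ)/σ² = (0.22×0.78)/0.01181 = 0.1716/0.01181 = 14.5301, giving s = 13.5301.
Then shape1 = μs = 0.22×13.5301 = 2.977 and shape2 = (1−μ)s = 0.78×13.5301 = 10.553.

shape1 = 2.977, shape2 = 10.553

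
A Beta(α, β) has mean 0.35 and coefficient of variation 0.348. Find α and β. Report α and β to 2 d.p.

σ = CV·μ = 0.348×0.35 = 0.12180, so σ² = 0.014835.
s+1 = μ(1−μ)/σ² = 0.2275/0.014835 = 15.3351, so s = α+β = 14.3351.
α = μs = 5.02, β = (1−μ)s = 9.32.

α = 5.02, β = 9.32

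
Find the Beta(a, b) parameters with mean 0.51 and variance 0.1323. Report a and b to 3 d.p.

a = 0.453, b = 0.436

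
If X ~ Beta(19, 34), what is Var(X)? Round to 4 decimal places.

0.0043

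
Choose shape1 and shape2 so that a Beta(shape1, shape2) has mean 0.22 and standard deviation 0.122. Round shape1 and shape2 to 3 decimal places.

σ² = 0.122² = 0.014884.
With s = shape1+shape2, Var = μ(1−μ)/(s+1), so s+1 = (0.22×0.78)/0.014884 = 11.5292 and s = 10.5292.
shape1 = μs = 2.316, shape2 = (1−μ)s = 8.213.

shape1 = 2.316, shape2 = 8.213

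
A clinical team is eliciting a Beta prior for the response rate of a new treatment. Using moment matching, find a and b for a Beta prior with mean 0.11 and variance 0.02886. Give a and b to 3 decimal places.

By moment matching, a+b = μ(1−μ)/σ² − 1 = (0.11·0.89)/0.02886 − 1 = 3.3922 − 1 = 2.3922.
Since a/(a+b) = μ, a = 0.11·2.3922 = 0.263 and b = 0.89·2.3922 = 2.129.

a = 0.263, b = 2.129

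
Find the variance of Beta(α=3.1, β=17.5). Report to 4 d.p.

α+β = 20.6 and αβ = 54.25, so Var = αβ/[(α+β)²(α+β+1)] = 54.25/9166.176 = 0.0059.

0.0059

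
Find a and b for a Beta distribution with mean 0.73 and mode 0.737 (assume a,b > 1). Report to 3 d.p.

Let s = a+b. Mean gives a = μs = 0.73s; mode gives (a−1)/(s−2) = 0.737.
Substituting: 0.73s − 1 = 0.737(s−2) = 0.737s − 1.474, so -0.007s = -0.474 and s = 67.7143.
Then a = 0.73×67.7143 = 49.431 and b = s−a = 18.283.

a = 49.431, b = 18.283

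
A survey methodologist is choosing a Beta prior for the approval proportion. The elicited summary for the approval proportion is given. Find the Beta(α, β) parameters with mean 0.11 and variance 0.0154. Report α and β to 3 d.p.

α = 0.589, β = 4.768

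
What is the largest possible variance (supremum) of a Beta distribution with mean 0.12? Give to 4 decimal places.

0.1056

Var = μ(1−μ)/(α+β+1), which approaches μ(1−μ) as α+β → 0.
So the supremum is μ(1−μ) = 0.12×0.88 = 0.1056.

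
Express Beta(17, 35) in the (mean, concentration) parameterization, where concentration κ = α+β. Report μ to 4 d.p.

μ = 0.3269, κ = 52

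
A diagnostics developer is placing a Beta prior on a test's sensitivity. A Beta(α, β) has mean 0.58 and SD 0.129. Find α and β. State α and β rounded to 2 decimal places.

Variance = 0.129² = 0.016641. The moment-matching identity α+β = μ(1−μ)/Var − 1 gives
α+β = 0.2436/0.016641 − 1 = 13.6385, so α = μ·13.6385 = 7.91 and β = (1−μ)·13.6385 = 5.73.

α = 7.91, β = 5.73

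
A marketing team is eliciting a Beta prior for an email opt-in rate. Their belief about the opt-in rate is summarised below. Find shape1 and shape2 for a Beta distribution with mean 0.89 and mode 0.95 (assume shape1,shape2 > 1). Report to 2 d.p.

Let s = shape1+shape2. Mean gives shape1 = μs = 0.89s; mode gives (shape1−1)/(s−2) = 0.95.
Substituting: 0.89s − 1 = 0.95(s−2) = 0.95s − 1.90, so -0.06s = -0.90 and s = 15.0000.
Then shape1 = 0.89×15.0000 = 13.35 and shape2 = s−shape1 = 1.65.

shape1 = 13.35, shape2 = 1.65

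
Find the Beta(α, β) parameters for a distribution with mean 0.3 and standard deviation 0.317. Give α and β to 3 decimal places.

α = 0.327, β = 0.763

σ² = 0.317² = 0.100489.
With s = α+β, Var = μ(1−μ)/(s+1), so s+1 = (0.3×0.7)/0.100489 = 2.0898 and s = 1.0898.
α = μs = 0.327, β = (1−μ)s = 0.763.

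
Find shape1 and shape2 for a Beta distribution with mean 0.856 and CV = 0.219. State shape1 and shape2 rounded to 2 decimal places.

shape1 = 2.15, shape2 = 0.36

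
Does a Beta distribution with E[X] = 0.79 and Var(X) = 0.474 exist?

For any Beta, Var(X) < E[X]·(1−E[X]).
Here μ(1−μ) = 0.79×0.21 = 0.1659, and 0.474 ≥ 0.1659.

No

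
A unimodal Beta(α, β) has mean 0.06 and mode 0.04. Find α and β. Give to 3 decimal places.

Let s = α+β. Mean gives α = μs = 0.06s; mode gives (α−1)/(s−2) = 0.04.
Substituting: 0.06s − 1 = 0.04(s−2) = 0.04s − 0.08, so 0.02s = 0.92 and s = 46.0000.
Then α = 0.06×46.0000 = 2.760 and β = s−α = 43.240.

α = 2.760, β = 43.240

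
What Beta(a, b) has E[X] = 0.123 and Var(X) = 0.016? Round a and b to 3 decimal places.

a = 0.706, b = 5.036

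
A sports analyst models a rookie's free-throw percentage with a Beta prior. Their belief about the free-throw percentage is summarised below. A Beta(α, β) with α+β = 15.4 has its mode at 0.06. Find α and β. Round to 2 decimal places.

For α,β>1 the mode is (α−1)/(α+β−2), so α = mode·(κ−2)+1 = 0.06×13.4+1 = 1.80.
And β = (1−mode)·(κ−2)+1 = 0.94×13.4+1 = 13.60.

α = 1.80, β = 13.60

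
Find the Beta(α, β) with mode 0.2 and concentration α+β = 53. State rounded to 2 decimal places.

α = 11.20, β = 41.80

Mode = (α−1)/(κ−2) with κ = α+β, so α−1 = 0.2·51 = 10.20.
α = 11.20; β = κ − α = 41.80.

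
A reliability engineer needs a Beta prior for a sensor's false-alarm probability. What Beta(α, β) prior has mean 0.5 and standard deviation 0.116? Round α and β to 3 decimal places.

First σ² = 0.013456. Setting α = μn, β = (1−μ)n with n = α+β,
μ(1−μ)/(n+1) = 0.013456 ⇒ n+1 = 0.25/0.013456 = 18.5791 ⇒ n = 17.5791.
Hence α = 0.5×17.5791 = 8.790, β = 0.5×17.5791 = 8.790.

α = 8.790, β = 8.790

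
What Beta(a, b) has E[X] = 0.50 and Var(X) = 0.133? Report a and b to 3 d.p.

a = 0.440, b = 0.440

Let s = a+b. The Beta variance is μ(1−μ)/(s+1).
So s+1 = μ(1−μ)/σ² = (0.50×0.50)/0.133 = 0.2500/0.133 = 1.8797, giving s = 0.8797.
Then a = μs = 0.50×0.8797 = 0.440 and b = (1−μ)s = 0.50×0.8797 = 0.440.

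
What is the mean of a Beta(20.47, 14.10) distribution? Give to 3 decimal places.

E[X] = α/(α+β) = 20.47/34.57 = 0.592.

0.592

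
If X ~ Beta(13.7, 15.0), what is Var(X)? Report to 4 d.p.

Var = αβ/[(α+β)²(α+β+1)] = (13.7×15.0)/(28.7²×29.7) = 205.50/24463.593 = 0.0084.

0.0084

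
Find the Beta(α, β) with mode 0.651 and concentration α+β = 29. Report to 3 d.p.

α = 18.577, β = 10.423

Since the density peak of Beta(α,β) is at (α−1)/(α+β−2),
α = 1 + 0.651(29−2) = 18.577 and β = 29 − 18.577 = 10.423.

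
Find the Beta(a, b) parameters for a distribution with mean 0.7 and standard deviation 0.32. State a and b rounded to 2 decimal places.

a = 0.74, b = 0.32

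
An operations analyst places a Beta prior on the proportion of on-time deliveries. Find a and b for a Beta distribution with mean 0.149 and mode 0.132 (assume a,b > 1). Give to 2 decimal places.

a = 6.45, b = 36.84

With s = a+b: μ = a/s and mode = (a−1)/(s−2). Eliminating a = μs,
μs − 1 = m(s−2) ⇒ s(μ−m) = 1−2m ⇒ s = 0.736/0.017 = 43.2941.
So a = μs = 6.45, b = (1−μ)s = 36.84.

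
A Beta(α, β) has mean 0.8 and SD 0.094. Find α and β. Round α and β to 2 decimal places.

α = 13.69, β = 3.42

Variance = 0.094² = 0.008836. The moment-matching identity α+β = μ(1−μ)/Var − 1 gives
α+β = 0.16/0.008836 − 1 = 17.1077, so α = μ·17.1077 = 13.69 and β = (1−μ)·17.1077 = 3.42.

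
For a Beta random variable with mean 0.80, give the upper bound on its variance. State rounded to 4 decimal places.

Var = μ(1−μ)/(α+β+1), which approaches μ(1−μ) as α+β → 0.
So the supremum is μ(1−μ) = 0.80×0.20 = 0.1600.

0.1600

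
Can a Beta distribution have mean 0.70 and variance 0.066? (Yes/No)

Yes

The Beta variance bound is σ² < μ(1−μ).
Here μ(1−μ) = 0.70×0.30 = 0.2100, and 0.066 < 0.2100.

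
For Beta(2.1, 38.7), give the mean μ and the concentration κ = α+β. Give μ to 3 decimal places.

κ = α+β = 2.1+38.7 = 40.8; μ = α/κ = 2.1/40.8 = 0.051.

μ = 0.051, κ = 40.8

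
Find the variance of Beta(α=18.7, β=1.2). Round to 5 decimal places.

Var = αβ/[(α+β)²(α+β+1)] = (18.7×1.2)/(19.9²×20.9) = 22.44/8276.609 = 0.00271.

0.00271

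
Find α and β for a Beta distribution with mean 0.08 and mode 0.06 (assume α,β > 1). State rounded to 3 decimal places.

Let s = α+β. Mean gives α = μs = 0.08s; mode gives (α−1)/(s−2) = 0.06.
Substituting: 0.08s − 1 = 0.06(s−2) = 0.06s − 0.12, so 0.02s = 0.88 and s = 44.0000.
Then α = 0.08×44.0000 = 3.520 and β = s−α = 40.480.

α = 3.520, β = 40.480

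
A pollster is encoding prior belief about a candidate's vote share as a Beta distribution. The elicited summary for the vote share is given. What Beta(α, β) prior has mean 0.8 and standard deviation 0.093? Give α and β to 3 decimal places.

First σ² = 0.008649. Setting α = μn, β = (1−μ)n with n = α+β,
μ(1−μ)/(n+1) = 0.008649 ⇒ n+1 = 0.16/0.008649 = 18.4992 ⇒ n = 17.4992.
Hence α = 0.8×17.4992 = 13.999, β = 0.2×17.4992 = 3.500.

α = 13.999, β = 3.500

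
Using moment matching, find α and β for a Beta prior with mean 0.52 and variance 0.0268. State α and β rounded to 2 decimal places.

By moment matching, α+β = μ(1−μ)/σ² − 1 = (0.52·0.48)/0.0268 − 1 = 9.3134 − 1 = 8.3134.
Since α/(α+β) = μ, α = 0.52·8.3134 = 4.32 and β = 0.48·8.3134 = 3.99.

α = 4.32, β = 3.99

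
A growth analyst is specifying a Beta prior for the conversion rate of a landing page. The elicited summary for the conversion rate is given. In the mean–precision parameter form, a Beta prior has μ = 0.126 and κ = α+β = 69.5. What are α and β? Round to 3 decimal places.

α = 8.757, β = 60.743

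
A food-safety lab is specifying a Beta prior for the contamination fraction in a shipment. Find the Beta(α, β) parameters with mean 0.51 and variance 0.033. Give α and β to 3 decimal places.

Write ν = α+β; then α = μν and Var = μ(1−μ)/(ν+1).
ν = μ(1−μ)/Var − 1 = 0.2499/0.033 − 1 = 6.5727.
α = 0.51·6.5727 = 3.352, β = 0.49·6.5727 = 3.221.

α = 3.352, β = 3.221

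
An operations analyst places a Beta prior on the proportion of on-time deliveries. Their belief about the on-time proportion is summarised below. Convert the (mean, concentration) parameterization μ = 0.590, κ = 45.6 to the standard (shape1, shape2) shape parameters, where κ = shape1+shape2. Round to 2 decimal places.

shape1 = 26.90, shape2 = 18.70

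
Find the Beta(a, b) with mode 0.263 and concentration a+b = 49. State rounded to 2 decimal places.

a = 13.36, b = 35.64

Mode = (a−1)/(κ−2) with κ = a+b, so a−1 = 0.263·47 = 12.36.
a = 13.36; b = κ − a = 35.64.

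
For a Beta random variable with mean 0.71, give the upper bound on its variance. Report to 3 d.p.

0.206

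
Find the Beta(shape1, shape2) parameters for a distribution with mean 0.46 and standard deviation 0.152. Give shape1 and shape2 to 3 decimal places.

Variance = 0.152² = 0.023104. The moment-matching identity shape1+shape2 = μ(1−μ)/Var − 1 gives
shape1+shape2 = 0.2484/0.023104 − 1 = 9.7514, so shape1 = μ·9.7514 = 4.486 and shape2 = (1−μ)·9.7514 = 5.266.

shape1 = 4.486, shape2 = 5.266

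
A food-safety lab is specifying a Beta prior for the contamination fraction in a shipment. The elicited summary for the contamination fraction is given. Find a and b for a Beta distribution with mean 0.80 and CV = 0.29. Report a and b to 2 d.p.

Var = (CV·μ)² = (0.29×0.80)² = 0.053824.
a+b = μ(1−μ)/Var − 1 = 0.1600/0.053824 − 1 = 1.9727.
Thus a = 0.80·1.9727 = 1.58 and b = 0.20·1.9727 = 0.39.

a = 1.58, b = 0.39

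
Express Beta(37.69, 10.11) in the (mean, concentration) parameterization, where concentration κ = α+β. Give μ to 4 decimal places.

κ = α+β = 37.69+10.11 = 47.80; μ = α/κ = 37.69/47.80 = 0.7885.

μ = 0.7885, κ = 47.80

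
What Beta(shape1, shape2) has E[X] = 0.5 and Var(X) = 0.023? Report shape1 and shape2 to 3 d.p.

Let s = shape1+shape2. The Beta variance is μ(1−μ)/(s+1).
So s+1 = μ(1−μ)/σ² = (0.5×0.5)/0.023 = 0.25/0.023 = 10.8696, giving s = 9.8696.
Then shape1 = μs = 0.5×9.8696 = 4.935 and shape2 = (1−μ)s = 0.5×9.8696 = 4.935.

shape1 = 4.935, shape2 = 4.935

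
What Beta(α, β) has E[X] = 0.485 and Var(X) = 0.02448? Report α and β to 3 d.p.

α = 4.464, β = 4.740

Write ν = α+β; then α = μν and Var = μ(1−μ)/(ν+1).
ν = μ(1−μ)/Var − 1 = 0.249775/0.02448 − 1 = 9.2032.
α = 0.485·9.2032 = 4.464, β = 0.515·9.2032 = 4.740.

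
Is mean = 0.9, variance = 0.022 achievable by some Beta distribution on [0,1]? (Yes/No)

For any Beta, Var(X) < E[X]·(1−E[X]).
Here μ(1−μ) = 0.9×0.1 = 0.09, and 0.022 < 0.09.

Yes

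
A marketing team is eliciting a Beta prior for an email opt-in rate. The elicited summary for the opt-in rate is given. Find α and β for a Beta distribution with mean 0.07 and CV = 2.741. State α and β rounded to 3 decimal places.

α = 0.054, β = 0.715

Var = (CV·μ)² = (2.741×0.07)² = 0.036814.
α+β = μ(1−μ)/Var − 1 = 0.0651/0.036814 − 1 = 0.7683.
Thus α = 0.07·0.7683 = 0.054 and β = 0.93·0.7683 = 0.715.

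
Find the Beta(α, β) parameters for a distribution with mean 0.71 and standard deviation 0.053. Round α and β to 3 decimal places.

α = 51.333, β = 20.967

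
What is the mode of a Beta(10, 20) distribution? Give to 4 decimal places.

0.3214

The density x^(α−1)(1−x)^(β−1) is maximised at (α−1)/(α+β−2) = 9/28 = 0.3214.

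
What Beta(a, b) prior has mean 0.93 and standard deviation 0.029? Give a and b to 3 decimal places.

a = 71.059, b = 5.349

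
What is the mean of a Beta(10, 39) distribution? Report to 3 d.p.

0.204

The Beta mean is α/(α+β) = 10/(10+39) = 0.204.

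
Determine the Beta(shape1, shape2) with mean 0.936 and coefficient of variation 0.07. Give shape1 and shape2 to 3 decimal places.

shape1 = 12.125, shape2 = 0.829

Var = (CV·μ)² = (0.07×0.936)² = 0.004293.
shape1+shape2 = μ(1−μ)/Var − 1 = 0.059904/0.004293 − 1 = 12.9543.
Thus shape1 = 0.936·12.9543 = 12.125 and shape2 = 0.064·12.9543 = 0.829.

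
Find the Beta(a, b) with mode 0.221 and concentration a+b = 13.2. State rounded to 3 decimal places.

a = 3.475, b = 9.725

Since the density peak of Beta(a,b) is at (a−1)/(a+b−2),
a = 1 + 0.221(13.2−2) = 3.475 and b = 13.2 − 3.475 = 9.725.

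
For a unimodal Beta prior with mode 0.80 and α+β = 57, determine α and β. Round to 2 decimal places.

Mode = (α−1)/(κ−2) with κ = α+β, so α−1 = 0.80·55 = 44.00.
α = 45.00; β = κ − α = 12.00.

α = 45.00, β = 12.00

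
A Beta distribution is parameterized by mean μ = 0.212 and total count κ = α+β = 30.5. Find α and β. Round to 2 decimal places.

α = 6.47, β = 24.03

α = μκ = 0.212×30.5 = 6.47 and β = (1−μ)κ = 0.788×30.5 = 24.03.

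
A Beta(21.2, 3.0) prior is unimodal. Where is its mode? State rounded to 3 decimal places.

The density x^(α−1)(1−x)^(β−1) is maximised at (α−1)/(α+β−2) = 20.2/22.2 = 0.910.

0.910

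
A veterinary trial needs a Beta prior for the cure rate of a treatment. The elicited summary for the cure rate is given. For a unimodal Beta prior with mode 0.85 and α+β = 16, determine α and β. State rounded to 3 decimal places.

α = 12.900, β = 3.100

Mode = (α−1)/(κ−2) with κ = α+β, so α−1 = 0.85·14 = 11.900.
α = 12.900; β = κ − α = 3.100.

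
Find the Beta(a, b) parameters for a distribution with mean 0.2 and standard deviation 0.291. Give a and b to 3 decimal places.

a = 0.178, b = 0.712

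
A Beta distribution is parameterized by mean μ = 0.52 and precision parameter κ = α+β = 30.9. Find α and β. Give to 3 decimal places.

α = 16.068, β = 14.832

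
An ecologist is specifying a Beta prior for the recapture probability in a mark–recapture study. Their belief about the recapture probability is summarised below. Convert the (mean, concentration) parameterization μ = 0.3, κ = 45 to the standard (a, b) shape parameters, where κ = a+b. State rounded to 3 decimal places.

a = 13.500, b = 31.500

a = μκ = 0.3×45 = 13.500 and b = (1−μ)κ = 0.7×45 = 31.500.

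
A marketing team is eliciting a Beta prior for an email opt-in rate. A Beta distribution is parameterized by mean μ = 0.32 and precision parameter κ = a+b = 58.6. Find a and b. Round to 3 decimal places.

Split κ in proportion μ : (1−μ): a = 0.32·58.6 = 18.752, b = 58.6 − 18.752 = 39.848.

a = 18.752, b = 39.848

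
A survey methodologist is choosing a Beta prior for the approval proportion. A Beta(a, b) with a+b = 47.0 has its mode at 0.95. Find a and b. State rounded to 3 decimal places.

a = 43.750, b = 3.250

Since the density peak of Beta(a,b) is at (a−1)/(a+b−2),
a = 1 + 0.95(47.0−2) = 43.750 and b = 47.0 − 43.750 = 3.250.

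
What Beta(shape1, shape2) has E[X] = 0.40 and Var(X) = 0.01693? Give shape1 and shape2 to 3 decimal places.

shape1 = 5.270, shape2 = 7.906

By moment matching, shape1+shape2 = μ(1−μ)/σ² − 1 = (0.40·0.60)/0.01693 − 1 = 14.1760 − 1 = 13.1760.
Since shape1/(shape1+shape2) = μ, shape1 = 0.40·13.1760 = 5.270 and shape2 = 0.60·13.1760 = 7.906.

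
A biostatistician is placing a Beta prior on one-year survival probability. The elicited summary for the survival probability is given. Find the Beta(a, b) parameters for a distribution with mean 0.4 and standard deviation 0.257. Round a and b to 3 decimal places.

σ² = 0.257² = 0.066049.
With s = a+b, Var = μ(1−μ)/(s+1), so s+1 = (0.4×0.6)/0.066049 = 3.6337 and s = 2.6337.
a = μs = 1.053, b = (1−μ)s = 1.580.

a = 1.053, b = 1.580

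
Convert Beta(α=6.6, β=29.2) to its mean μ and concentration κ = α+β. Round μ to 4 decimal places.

κ = α+β = 6.6+29.2 = 35.8; μ = α/κ = 6.6/35.8 = 0.1844.

μ = 0.1844, κ = 35.8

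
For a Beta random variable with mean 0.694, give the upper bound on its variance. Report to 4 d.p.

Var = μ(1−μ)/(α+β+1), which approaches μ(1−μ) as α+β → 0.
So the supremum is μ(1−μ) = 0.694×0.306 = 0.2124.

0.2124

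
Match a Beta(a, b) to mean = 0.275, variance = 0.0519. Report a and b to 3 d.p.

By moment matching, a+b = μ(1−μ)/σ² − 1 = (0.275·0.725)/0.0519 − 1 = 3.8415 − 1 = 2.8415.
Since a/(a+b) = μ, a = 0.275·2.8415 = 0.781 and b = 0.725·2.8415 = 2.060.

a = 0.781, b = 2.060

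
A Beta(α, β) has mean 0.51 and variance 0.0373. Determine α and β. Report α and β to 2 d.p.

α = 2.91, β = 2.79

By moment matching, α+β = μ(1−μ)/σ² − 1 = (0.51·0.49)/0.0373 − 1 = 6.6997 − 1 = 5.6997.
Since α/(α+β) = μ, α = 0.51·5.6997 = 2.91 and β = 0.49·5.6997 = 2.79.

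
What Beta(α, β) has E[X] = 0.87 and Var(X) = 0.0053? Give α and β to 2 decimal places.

Write ν = α+β; then α = μν and Var = μ(1−μ)/(ν+1).
ν = μ(1−μ)/Var − 1 = 0.1131/0.0053 − 1 = 20.3396.
α = 0.87·20.3396 = 17.70, β = 0.13·20.3396 = 2.64.

α = 17.70, β = 2.64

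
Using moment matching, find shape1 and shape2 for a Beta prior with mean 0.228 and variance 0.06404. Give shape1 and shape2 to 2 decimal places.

Let s = shape1+shape2. The Beta variance is μ(1−μ)/(s+1).
So s+1 = μ(1−μ)/σ² = (0.228×0.772)/0.06404 = 0.176016/0.06404 = 2.7485, giving s = 1.7485.
Then shape1 = μs = 0.228×1.7485 = 0.40 and shape2 = (1−μ)s = 0.772×1.7485 = 1.35.

shape1 = 0.40, shape2 = 1.35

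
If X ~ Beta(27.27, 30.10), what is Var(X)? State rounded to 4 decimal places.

0.0043

Var = αβ/[(α+β)²(α+β+1)] = (27.27×30.10)/(57.37²×58.37) = 820.8270/192114.167453 = 0.0043.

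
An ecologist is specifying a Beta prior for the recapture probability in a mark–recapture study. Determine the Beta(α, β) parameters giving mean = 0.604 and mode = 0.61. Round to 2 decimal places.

Let s = α+β. Mean gives α = μs = 0.604s; mode gives (α−1)/(s−2) = 0.61.
Substituting: 0.604s − 1 = 0.61(s−2) = 0.61s − 1.22, so -0.006s = -0.22 and s = 36.6667.
Then α = 0.604×36.6667 = 22.15 and β = s−α = 14.52.

α = 22.15, β = 14.52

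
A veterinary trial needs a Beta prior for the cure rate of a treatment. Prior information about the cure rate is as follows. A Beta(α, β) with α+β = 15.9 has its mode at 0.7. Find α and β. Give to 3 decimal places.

Since the density peak of Beta(α,β) is at (α−1)/(α+β−2),
α = 1 + 0.7(15.9−2) = 10.730 and β = 15.9 − 10.730 = 5.170.

α = 10.730, β = 5.170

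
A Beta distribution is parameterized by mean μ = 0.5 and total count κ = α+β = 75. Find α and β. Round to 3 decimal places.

Split κ in proportion μ : (1−μ): α = 0.5·75 = 37.500, β = 75 − 37.500 = 37.500.

α = 37.500, β = 37.500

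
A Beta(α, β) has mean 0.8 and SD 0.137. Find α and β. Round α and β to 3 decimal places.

α = 6.020, β = 1.505

σ² = 0.137² = 0.018769.
With s = α+β, Var = μ(1−μ)/(s+1), so s+1 = (0.8×0.2)/0.018769 = 8.5247 and s = 7.5247.
α = μs = 6.020, β = (1−μ)s = 1.505.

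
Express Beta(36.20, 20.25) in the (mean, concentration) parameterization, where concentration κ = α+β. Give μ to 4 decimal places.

μ = 0.6413, κ = 56.45

κ = α+β = 36.20+20.25 = 56.45; μ = α/κ = 36.20/56.45 = 0.6413.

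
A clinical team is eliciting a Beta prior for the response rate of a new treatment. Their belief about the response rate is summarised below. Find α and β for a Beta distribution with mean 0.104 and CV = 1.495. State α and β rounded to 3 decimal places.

α = 0.297, β = 2.558

Var = (CV·μ)² = (1.495×0.104)² = 0.024174.
α+β = μ(1−μ)/Var − 1 = 0.093184/0.024174 − 1 = 2.8547.
Thus α = 0.104·2.8547 = 0.297 and β = 0.896·2.8547 = 2.558.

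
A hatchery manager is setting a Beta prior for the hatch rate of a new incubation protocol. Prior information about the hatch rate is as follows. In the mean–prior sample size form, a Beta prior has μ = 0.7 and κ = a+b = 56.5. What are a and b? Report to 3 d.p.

a = 39.550, b = 16.950

a = μκ = 0.7×56.5 = 39.550 and b = (1−μ)κ = 0.3×56.5 = 16.950.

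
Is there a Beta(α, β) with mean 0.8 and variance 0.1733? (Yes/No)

No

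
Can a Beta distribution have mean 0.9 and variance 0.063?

Yes

A Beta with mean μ has variance μ(1−μ)/(α+β+1) < μ(1−μ).
Here μ(1−μ) = 0.9×0.1 = 0.09, and 0.063 < 0.09.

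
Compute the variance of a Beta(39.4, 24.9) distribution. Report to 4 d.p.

0.0036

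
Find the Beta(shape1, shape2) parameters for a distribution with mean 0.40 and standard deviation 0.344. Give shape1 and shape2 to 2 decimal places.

shape1 = 0.41, shape2 = 0.62

First σ² = 0.118336. Setting shape1 = μn, shape2 = (1−μ)n with n = shape1+shape2,
μ(1−μ)/(n+1) = 0.118336 ⇒ n+1 = 0.2400/0.118336 = 2.0281 ⇒ n = 1.0281.
Hence shape1 = 0.40×1.0281 = 0.41, shape2 = 0.60×1.0281 = 0.62.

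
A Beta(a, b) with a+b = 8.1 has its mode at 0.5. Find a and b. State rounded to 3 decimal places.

Since the density peak of Beta(a,b) is at (a−1)/(a+b−2),
a = 1 + 0.5(8.1−2) = 4.050 and b = 8.1 − 4.050 = 4.050.

a = 4.050, b = 4.050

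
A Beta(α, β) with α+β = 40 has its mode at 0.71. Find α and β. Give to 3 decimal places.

Mode = (α−1)/(κ−2) with κ = α+β, so α−1 = 0.71·38 = 26.980.
α = 27.980; β = κ − α = 12.020.

α = 27.980, β = 12.020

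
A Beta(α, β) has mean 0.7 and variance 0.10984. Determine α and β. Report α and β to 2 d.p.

Let s = α+β. The Beta variance is μ(1−μ)/(s+1).
So s+1 = μ(1−μ)/σ² = (0.7×0.3)/0.10984 = 0.21/0.10984 = 1.9119, giving s = 0.9119.
Then α = μs = 0.7×0.9119 = 0.64 and β = (1−μ)s = 0.3×0.9119 = 0.27.

α = 0.64, β = 0.27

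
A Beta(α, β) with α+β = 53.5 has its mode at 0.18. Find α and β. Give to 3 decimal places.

For α,β>1 the mode is (α−1)/(α+β−2), so α = mode·(κ−2)+1 = 0.18×51.5+1 = 10.270.
And β = (1−mode)·(κ−2)+1 = 0.82×51.5+1 = 43.230.

α = 10.270, β = 43.230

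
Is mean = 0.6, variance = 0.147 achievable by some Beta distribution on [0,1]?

Yes

A Beta with mean μ has variance μ(1−μ)/(α+β+1) < μ(1−μ).
Here μ(1−μ) = 0.6×0.4 = 0.24, and 0.147 < 0.24.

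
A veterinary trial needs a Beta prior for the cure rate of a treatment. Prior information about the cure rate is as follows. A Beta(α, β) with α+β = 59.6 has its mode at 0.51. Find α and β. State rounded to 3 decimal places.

For α,β>1 the mode is (α−1)/(α+β−2), so α = mode·(κ−2)+1 = 0.51×57.6+1 = 30.376.
And β = (1−mode)·(κ−2)+1 = 0.49×57.6+1 = 29.224.

α = 30.376, β = 29.224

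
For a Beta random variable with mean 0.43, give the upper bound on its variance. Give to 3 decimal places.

0.245

Var = μ(1−μ)/(α+β+1), which approaches μ(1−μ) as α+β → 0.
So the supremum is μ(1−μ) = 0.43×0.57 = 0.245.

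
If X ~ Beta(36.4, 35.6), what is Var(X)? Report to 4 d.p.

0.0034

μ = 36.4/72.0 = 0.505556; Var = μ(1−μ)/(α+β+1) = 0.2499691/73.0 = 0.0034.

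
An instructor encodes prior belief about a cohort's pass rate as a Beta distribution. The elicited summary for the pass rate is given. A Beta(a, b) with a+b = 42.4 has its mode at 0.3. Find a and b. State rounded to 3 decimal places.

a = 13.120, b = 29.280

For a,b>1 the mode is (a−1)/(a+b−2), so a = mode·(κ−2)+1 = 0.3×40.4+1 = 13.120.
And b = (1−mode)·(κ−2)+1 = 0.7×40.4+1 = 29.280.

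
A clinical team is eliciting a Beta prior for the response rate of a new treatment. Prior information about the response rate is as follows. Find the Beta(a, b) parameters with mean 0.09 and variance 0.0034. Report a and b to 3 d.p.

a = 2.078, b = 21.010

Let s = a+b. The Beta variance is μ(1−μ)/(s+1).
So s+1 = μ(1−μ)/σ² = (0.09×0.91)/0.0034 = 0.0819/0.0034 = 24.0882, giving s = 23.0882.
Then a = μs = 0.09×23.0882 = 2.078 and b = (1−μ)s = 0.91×23.0882 = 21.010.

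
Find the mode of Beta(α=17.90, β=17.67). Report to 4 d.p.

The density x^(α−1)(1−x)^(β−1) is maximised at (α−1)/(α+β−2) = 16.90/33.57 = 0.5034.

0.5034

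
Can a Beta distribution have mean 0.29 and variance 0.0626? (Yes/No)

The Beta variance bound is σ² < μ(1−μ).
Here μ(1−μ) = 0.29×0.71 = 0.2059, and 0.0626 < 0.2059.

Yes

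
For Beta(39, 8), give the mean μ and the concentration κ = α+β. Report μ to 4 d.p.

κ = α+β = 39+8 = 47; μ = α/κ = 39/47 = 0.8298.

μ = 0.8298, κ = 47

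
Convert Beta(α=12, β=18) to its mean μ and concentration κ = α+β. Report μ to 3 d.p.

μ = 0.400, κ = 30

κ = α+β = 12+18 = 30; μ = α/κ = 12/30 = 0.400.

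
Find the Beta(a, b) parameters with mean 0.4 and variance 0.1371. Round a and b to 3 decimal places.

a = 0.300, b = 0.450

Let s = a+b. The Beta variance is μ(1−μ)/(s+1).
So s+1 = μ(1−μ)/σ² = (0.4×0.6)/0.1371 = 0.24/0.1371 = 1.7505, giving s = 0.7505.
Then a = μs = 0.4×0.7505 = 0.300 and b = (1−μ)s = 0.6×0.7505 = 0.450.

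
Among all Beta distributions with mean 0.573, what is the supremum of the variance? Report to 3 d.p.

0.245

For fixed mean μ the Beta variance is μ(1−μ)/(α+β+1), increasing as α+β decreases.
Its least upper bound (not attained) is μ(1−μ) = 0.573·0.427 = 0.245.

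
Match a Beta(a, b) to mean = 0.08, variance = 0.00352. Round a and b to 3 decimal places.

a = 1.593, b = 18.316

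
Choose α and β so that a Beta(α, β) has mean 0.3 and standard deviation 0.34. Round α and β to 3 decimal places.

α = 0.245, β = 0.572

First σ² = 0.1156. Setting α = μn, β = (1−μ)n with n = α+β,
μ(1−μ)/(n+1) = 0.1156 ⇒ n+1 = 0.21/0.1156 = 1.8166 ⇒ n = 0.8166.
Hence α = 0.3×0.8166 = 0.245, β = 0.7×0.8166 = 0.572.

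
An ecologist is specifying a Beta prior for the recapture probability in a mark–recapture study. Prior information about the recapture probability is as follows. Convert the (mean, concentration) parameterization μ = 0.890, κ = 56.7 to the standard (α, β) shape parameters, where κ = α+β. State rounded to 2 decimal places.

α = 50.46, β = 6.24

Split κ in proportion μ : (1−μ): α = 0.890·56.7 = 50.46, β = 56.7 − 50.46 = 6.24.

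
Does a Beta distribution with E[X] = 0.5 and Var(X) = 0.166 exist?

Yes

A Beta with mean μ has variance μ(1−μ)/(α+β+1) < μ(1−μ).
Here μ(1−μ) = 0.5×0.5 = 0.25, and 0.166 < 0.25.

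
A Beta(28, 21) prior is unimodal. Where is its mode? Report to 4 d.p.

The density x^(α−1)(1−x)^(β−1) is maximised at (α−1)/(α+β−2) = 27/47 = 0.5745.

0.5745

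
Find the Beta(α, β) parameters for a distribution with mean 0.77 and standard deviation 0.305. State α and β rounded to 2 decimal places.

α = 0.70, β = 0.21

Variance = 0.305² = 0.093025. The moment-matching identity α+β = μ(1−μ)/Var − 1 gives
α+β = 0.1771/0.093025 − 1 = 0.9038, so α = μ·0.9038 = 0.70 and β = (1−μ)·0.9038 = 0.21.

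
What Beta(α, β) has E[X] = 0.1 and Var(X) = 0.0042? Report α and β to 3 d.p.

α = 2.043, β = 18.386

Let s = α+β. The Beta variance is μ(1−μ)/(s+1).
So s+1 = μ(1−μ)/σ² = (0.1×0.9)/0.0042 = 0.09/0.0042 = 21.4286, giving s = 20.4286.
Then α = μs = 0.1×20.4286 = 2.043 and β = (1−μ)s = 0.9×20.4286 = 18.386.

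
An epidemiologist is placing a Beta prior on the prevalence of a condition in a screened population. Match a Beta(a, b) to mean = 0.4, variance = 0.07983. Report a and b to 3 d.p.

By moment matching, a+b = μ(1−μ)/σ² − 1 = (0.4·0.6)/0.07983 − 1 = 3.0064 − 1 = 2.0064.
Since a/(a+b) = μ, a = 0.4·2.0064 = 0.803 and b = 0.6·2.0064 = 1.204.

a = 0.803, b = 1.204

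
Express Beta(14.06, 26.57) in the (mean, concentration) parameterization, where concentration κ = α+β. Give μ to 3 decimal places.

μ = 0.346, κ = 40.63

κ = α+β = 14.06+26.57 = 40.63; μ = α/κ = 14.06/40.63 = 0.346.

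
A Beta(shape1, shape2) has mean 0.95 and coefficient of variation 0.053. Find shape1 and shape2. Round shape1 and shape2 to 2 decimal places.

Var = (CV·μ)² = (0.053×0.95)² = 0.002535.
shape1+shape2 = μ(1−μ)/Var − 1 = 0.0475/0.002535 − 1 = 17.7368.
Thus shape1 = 0.95·17.7368 = 16.85 and shape2 = 0.05·17.7368 = 0.89.

shape1 = 16.85, shape2 = 0.89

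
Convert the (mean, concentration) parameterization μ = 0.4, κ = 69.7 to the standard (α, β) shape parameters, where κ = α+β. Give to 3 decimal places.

Split κ in proportion μ : (1−μ): α = 0.4·69.7 = 27.880, β = 69.7 − 27.880 = 41.820.

α = 27.880, β = 41.820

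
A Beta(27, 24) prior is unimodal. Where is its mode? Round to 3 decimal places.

0.531

The density x^(α−1)(1−x)^(β−1) is maximised at (α−1)/(α+β−2) = 26/49 = 0.531.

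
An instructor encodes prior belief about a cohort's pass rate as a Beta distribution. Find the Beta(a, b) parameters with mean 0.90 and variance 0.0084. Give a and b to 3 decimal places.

Let s = a+b. The Beta variance is μ(1−μ)/(s+1).
So s+1 = μ(1−μ)/σ² = (0.90×0.10)/0.0084 = 0.0900/0.0084 = 10.7143, giving s = 9.7143.
Then a = μs = 0.90×9.7143 = 8.743 and b = (1−μ)s = 0.10×9.7143 = 0.971.

a = 8.743, b = 0.971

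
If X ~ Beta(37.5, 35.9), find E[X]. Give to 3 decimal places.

The Beta mean is α/(α+β) = 37.5/(37.5+35.9) = 0.511.

0.511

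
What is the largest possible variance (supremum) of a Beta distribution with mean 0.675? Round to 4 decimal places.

Var = μ(1−μ)/(α+β+1), which approaches μ(1−μ) as α+β → 0.
So the supremum is μ(1−μ) = 0.675×0.325 = 0.2194.

0.2194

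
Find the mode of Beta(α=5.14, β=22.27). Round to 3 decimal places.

0.163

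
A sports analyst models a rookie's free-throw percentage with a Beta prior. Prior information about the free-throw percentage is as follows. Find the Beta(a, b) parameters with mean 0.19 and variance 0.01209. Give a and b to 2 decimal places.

Write ν = a+b; then a = μν and Var = μ(1−μ)/(ν+1).
ν = μ(1−μ)/Var − 1 = 0.1539/0.01209 − 1 = 11.7295.
a = 0.19·11.7295 = 2.23, b = 0.81·11.7295 = 9.50.

a = 2.23, b = 9.50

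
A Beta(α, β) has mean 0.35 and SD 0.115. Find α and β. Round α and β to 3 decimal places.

σ² = 0.115² = 0.013225.
With s = α+β, Var = μ(1−μ)/(s+1), so s+1 = (0.35×0.65)/0.013225 = 17.2023 and s = 16.2023.
α = μs = 5.671, β = (1−μ)s = 10.531.

α = 5.671, β = 10.531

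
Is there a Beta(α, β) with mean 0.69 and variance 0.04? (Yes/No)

Yes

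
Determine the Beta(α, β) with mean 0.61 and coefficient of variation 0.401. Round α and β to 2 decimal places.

σ = CV·μ = 0.401×0.61 = 0.24461, so σ² = 0.059834.
s+1 = μ(1−μ)/σ² = 0.2379/0.059834 = 3.9760, so s = α+β = 2.9760.
α = μs = 1.82, β = (1−μ)s = 1.16.

α = 1.82, β = 1.16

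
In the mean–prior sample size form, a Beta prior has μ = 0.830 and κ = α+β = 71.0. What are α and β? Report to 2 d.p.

Split κ in proportion μ : (1−μ): α = 0.830·71.0 = 58.93, β = 71.0 − 58.93 = 12.07.

α = 58.93, β = 12.07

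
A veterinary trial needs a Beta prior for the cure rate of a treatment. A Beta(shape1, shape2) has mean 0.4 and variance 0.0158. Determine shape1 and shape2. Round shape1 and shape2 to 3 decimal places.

shape1 = 5.676, shape2 = 8.514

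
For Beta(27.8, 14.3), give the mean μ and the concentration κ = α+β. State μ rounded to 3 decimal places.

κ = α+β = 27.8+14.3 = 42.1; μ = α/κ = 27.8/42.1 = 0.660.

μ = 0.660, κ = 42.1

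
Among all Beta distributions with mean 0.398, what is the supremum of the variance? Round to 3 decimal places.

For fixed mean μ the Beta variance is μ(1−μ)/(α+β+1), increasing as α+β decreases.
Its least upper bound (not attained) is μ(1−μ) = 0.398·0.602 = 0.240.

0.240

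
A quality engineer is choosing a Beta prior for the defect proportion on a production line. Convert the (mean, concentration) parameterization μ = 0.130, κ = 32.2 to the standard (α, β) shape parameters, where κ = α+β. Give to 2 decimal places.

α = μκ = 0.130×32.2 = 4.19 and β = (1−μ)κ = 0.870×32.2 = 28.01.

α = 4.19, β = 28.01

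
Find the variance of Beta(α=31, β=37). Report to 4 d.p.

0.0036

μ = 31/68 = 0.455882; Var = μ(1−μ)/(α+β+1) = 0.2480536/69 = 0.0036.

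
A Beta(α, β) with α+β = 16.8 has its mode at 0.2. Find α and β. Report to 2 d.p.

α = 3.96, β = 12.84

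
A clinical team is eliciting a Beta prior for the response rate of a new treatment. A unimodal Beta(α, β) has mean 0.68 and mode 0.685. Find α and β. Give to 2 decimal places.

Let s = α+β. Mean gives α = μs = 0.68s; mode gives (α−1)/(s−2) = 0.685.
Substituting: 0.68s − 1 = 0.685(s−2) = 0.685s − 1.370, so -0.005s = -0.370 and s = 74.0000.
Then α = 0.68×74.0000 = 50.32 and β = s−α = 23.68.

α = 50.32, β = 23.68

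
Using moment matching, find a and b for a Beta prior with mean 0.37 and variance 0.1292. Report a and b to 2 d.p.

By moment matching, a+b = μ(1−μ)/σ² − 1 = (0.37·0.63)/0.1292 − 1 = 1.8042 − 1 = 0.8042.
Since a/(a+b) = μ, a = 0.37·0.8042 = 0.30 and b = 0.63·0.8042 = 0.51.

a = 0.30, b = 0.51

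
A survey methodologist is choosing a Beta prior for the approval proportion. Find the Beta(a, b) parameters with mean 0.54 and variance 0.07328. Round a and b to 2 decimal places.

a = 1.29, b = 1.10

Let s = a+b. The Beta variance is μ(1−μ)/(s+1).
So s+1 = μ(1−μ)/σ² = (0.54×0.46)/0.07328 = 0.2484/0.07328 = 3.3897, giving s = 2.3897.
Then a = μs = 0.54×2.3897 = 1.29 and b = (1−μ)s = 0.46×2.3897 = 1.10.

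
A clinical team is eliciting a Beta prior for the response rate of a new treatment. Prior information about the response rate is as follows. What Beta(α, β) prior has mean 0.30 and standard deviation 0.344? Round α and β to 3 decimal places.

σ² = 0.344² = 0.118336.
With s = α+β, Var = μ(1−μ)/(s+1), so s+1 = (0.30×0.70)/0.118336 = 1.7746 and s = 0.7746.
α = μs = 0.232, β = (1−μ)s = 0.542.

α = 0.232, β = 0.542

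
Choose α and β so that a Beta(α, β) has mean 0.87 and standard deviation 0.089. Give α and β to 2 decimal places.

α = 11.55, β = 1.73

First σ² = 0.007921. Setting α = μn, β = (1−μ)n with n = α+β,
μ(1−μ)/(n+1) = 0.007921 ⇒ n+1 = 0.1131/0.007921 = 14.2785 ⇒ n = 13.2785.
Hence α = 0.87×13.2785 = 11.55, β = 0.13×13.2785 = 1.73.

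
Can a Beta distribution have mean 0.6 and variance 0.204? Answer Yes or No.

Yes

A Beta with mean μ has variance μ(1−μ)/(α+β+1) < μ(1−μ).
Here μ(1−μ) = 0.6×0.4 = 0.24, and 0.204 < 0.24.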